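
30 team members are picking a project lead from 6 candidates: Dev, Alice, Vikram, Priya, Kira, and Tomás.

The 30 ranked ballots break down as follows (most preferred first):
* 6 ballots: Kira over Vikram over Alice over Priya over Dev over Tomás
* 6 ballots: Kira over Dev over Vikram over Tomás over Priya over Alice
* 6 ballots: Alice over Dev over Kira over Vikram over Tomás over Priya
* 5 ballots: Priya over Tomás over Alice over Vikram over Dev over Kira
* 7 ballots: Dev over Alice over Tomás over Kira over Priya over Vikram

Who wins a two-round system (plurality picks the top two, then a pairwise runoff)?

Round 1 first-place votes: Dev 7, Alice 6, Vikram 0, Priya 5, Kira 12, Tomás 0. Kira and Dev advance.
Runoff: Kira is ranked above Dev on 12 ballots, Dev above Kira on 18.

Dev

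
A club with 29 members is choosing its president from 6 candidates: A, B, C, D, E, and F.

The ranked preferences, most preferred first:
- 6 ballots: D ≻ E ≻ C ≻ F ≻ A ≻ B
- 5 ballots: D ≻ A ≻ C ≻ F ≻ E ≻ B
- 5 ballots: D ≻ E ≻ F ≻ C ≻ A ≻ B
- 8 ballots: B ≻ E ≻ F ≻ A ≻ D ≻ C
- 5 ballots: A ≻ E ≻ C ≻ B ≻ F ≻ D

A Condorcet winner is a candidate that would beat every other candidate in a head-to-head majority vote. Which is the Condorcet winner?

D vs A: 16–13
D vs B: 16–13
D vs C: 24–5
D vs E: 16–13
D vs F: 16–13
D beats every other candidate.

D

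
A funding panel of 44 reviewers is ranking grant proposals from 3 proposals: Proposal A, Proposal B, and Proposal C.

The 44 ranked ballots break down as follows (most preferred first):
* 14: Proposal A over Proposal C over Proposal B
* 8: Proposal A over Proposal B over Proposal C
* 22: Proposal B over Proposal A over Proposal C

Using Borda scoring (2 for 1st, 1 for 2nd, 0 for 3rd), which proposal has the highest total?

Proposal A: 14×2 + 8×2 + 22×1 = 66
Proposal B: 14×0 + 8×1 + 22×2 = 52
Proposal C: 14×1 + 8×0 + 22×0 = 14

Proposal A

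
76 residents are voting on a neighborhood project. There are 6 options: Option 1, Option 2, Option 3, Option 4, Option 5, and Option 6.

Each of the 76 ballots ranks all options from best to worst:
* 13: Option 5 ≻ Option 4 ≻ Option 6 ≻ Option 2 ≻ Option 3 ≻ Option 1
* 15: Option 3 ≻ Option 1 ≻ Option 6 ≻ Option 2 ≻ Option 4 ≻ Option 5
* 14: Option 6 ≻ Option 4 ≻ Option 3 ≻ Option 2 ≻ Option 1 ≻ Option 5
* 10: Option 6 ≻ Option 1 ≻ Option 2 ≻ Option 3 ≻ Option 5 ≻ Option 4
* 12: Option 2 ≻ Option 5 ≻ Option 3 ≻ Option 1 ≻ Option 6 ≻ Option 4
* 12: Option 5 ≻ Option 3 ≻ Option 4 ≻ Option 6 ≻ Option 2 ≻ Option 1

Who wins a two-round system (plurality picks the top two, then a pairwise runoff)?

Option 6

Round 1 first-place votes: Option 1 0, Option 2 12, Option 3 15, Option 4 0, Option 5 25, Option 6 24. Option 5 and Option 6 advance.
Runoff: Option 5 is ranked above Option 6 on 37 ballots, Option 6 above Option 5 on 39.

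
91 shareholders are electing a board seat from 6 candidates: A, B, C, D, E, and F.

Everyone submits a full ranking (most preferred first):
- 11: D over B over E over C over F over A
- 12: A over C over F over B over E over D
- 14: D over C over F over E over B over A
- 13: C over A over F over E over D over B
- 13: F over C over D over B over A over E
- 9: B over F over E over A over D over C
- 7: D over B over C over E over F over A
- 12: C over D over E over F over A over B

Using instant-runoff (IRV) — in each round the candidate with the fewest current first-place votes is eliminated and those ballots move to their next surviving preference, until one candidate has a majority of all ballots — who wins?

Round 1: A 12, B 9, C 25, D 32, E 0, F 13. E eliminated.
Round 2: A 12, B 9, C 25, D 32, F 13. B eliminated.
Round 3: A 12, C 25, D 32, F 22. A eliminated.
Round 4: C 37, D 32, F 22. F eliminated.
Round 5: C 50, D 41. C has a majority (≥46).

C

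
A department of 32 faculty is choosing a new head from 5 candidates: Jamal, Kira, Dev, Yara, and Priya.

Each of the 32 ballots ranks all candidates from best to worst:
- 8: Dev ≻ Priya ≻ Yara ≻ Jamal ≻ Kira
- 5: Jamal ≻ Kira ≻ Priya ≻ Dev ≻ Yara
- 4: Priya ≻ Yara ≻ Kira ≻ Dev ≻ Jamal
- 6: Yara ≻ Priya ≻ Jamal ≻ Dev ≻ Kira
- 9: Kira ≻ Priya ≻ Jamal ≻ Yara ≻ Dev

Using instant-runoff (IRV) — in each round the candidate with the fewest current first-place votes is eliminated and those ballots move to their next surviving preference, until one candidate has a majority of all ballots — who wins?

Yara

Round 1: Jamal 5, Kira 9, Dev 8, Yara 6, Priya 4. Priya eliminated.
Round 2: Jamal 5, Kira 9, Dev 8, Yara 10. Jamal eliminated.
Round 3: Kira 14, Dev 8, Yara 10. Dev eliminated.
Round 4: Kira 14, Yara 18. Yara has a majority (≥17).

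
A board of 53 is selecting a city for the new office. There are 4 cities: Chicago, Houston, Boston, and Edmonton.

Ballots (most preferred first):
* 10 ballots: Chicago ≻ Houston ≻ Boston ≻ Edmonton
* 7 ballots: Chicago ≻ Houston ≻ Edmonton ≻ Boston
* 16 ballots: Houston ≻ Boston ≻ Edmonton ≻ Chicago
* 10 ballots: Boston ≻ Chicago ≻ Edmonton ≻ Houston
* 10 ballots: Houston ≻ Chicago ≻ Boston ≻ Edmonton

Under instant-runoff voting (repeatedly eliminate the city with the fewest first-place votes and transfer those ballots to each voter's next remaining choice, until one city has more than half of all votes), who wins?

Chicago

Round 1: Chicago 17, Houston 26, Boston 10, Edmonton 0. Edmonton eliminated.
Round 2: Chicago 17, Houston 26, Boston 10. Boston eliminated.
Round 3: Chicago 27, Houston 26. Chicago has a majority (≥27).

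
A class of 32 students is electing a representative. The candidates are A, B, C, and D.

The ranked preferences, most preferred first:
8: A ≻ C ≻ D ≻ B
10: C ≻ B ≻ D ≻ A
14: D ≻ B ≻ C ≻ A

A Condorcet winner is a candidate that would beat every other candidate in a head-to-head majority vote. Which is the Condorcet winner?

C vs A: 24–8
C vs B: 18–14
C vs D: 18–14
C beats every other candidate.

C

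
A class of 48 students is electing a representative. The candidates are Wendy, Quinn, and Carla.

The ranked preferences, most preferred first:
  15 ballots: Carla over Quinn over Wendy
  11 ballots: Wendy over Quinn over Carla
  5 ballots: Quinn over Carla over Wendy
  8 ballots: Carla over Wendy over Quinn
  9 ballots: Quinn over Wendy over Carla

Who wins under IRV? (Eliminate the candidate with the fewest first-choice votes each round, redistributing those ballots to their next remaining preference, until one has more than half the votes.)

Quinn

Round 1: Wendy 11, Quinn 14, Carla 23. Wendy eliminated.
Round 2: Quinn 25, Carla 23. Quinn has a majority (≥25).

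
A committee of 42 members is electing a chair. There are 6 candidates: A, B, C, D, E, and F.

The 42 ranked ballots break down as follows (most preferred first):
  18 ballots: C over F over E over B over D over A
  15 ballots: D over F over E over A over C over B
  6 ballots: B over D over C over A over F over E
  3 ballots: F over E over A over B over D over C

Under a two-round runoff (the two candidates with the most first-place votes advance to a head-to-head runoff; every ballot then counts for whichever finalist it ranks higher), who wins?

D

Round 1 first-place votes: A 0, B 6, C 18, D 15, E 0, F 3. C and D advance.
Runoff: C is ranked above D on 18 ballots, D above C on 24.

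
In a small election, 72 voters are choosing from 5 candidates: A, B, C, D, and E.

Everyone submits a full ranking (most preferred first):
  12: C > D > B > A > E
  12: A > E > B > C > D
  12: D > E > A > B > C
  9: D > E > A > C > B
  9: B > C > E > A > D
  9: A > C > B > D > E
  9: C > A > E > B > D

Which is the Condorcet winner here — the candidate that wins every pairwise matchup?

A vs B: 51–21
A vs C: 42–30
A vs D: 39–33
A vs E: 42–30
A beats every other candidate.

A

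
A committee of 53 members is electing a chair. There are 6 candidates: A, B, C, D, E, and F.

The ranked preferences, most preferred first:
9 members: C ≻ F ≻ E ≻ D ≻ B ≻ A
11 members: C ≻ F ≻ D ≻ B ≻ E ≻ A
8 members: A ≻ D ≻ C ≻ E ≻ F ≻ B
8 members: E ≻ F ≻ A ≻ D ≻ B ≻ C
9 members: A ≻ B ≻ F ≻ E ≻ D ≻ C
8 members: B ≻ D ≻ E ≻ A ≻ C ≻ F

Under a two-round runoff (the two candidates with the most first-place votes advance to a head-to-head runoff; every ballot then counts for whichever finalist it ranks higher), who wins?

A

Round 1 first-place votes: A 17, B 8, C 20, D 0, E 8, F 0. C and A advance.
Runoff: C is ranked above A on 20 ballots, A above C on 33.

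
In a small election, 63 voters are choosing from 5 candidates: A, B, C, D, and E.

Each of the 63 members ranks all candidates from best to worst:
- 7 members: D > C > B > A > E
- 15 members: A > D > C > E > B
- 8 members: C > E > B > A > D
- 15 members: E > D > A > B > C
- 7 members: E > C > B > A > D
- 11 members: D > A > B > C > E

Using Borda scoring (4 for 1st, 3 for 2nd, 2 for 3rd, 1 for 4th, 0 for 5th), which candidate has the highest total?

D

A: 7×1 + 15×4 + 8×1 + 15×2 + 7×1 + 11×3 = 145
B: 7×2 + 15×0 + 8×2 + 15×1 + 7×2 + 11×2 = 81
C: 7×3 + 15×2 + 8×4 + 15×0 + 7×3 + 11×1 = 115
D: 7×4 + 15×3 + 8×0 + 15×3 + 7×0 + 11×4 = 162
E: 7×0 + 15×1 + 8×3 + 15×4 + 7×4 + 11×0 = 127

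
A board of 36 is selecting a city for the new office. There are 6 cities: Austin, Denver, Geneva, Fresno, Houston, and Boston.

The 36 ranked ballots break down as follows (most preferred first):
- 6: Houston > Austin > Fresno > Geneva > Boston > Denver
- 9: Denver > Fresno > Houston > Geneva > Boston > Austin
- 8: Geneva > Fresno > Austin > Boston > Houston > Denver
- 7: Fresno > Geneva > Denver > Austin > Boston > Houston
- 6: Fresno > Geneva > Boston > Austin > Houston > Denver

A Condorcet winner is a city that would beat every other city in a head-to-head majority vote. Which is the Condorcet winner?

Fresno

Fresno vs Austin: 30–6
Fresno vs Denver: 27–9
Fresno vs Geneva: 28–8
Fresno vs Houston: 30–6
Fresno vs Boston: 36–0
Fresno beats every other city.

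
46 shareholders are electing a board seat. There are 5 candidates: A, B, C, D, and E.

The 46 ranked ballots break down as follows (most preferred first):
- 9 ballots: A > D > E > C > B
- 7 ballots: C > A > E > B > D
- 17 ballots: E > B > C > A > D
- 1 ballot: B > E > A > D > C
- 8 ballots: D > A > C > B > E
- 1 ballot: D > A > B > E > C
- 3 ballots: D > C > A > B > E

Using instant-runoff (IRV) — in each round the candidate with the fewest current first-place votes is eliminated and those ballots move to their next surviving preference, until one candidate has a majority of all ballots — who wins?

Round 1: A 9, B 1, C 7, D 12, E 17. B eliminated.
Round 2: A 9, C 7, D 12, E 18. C eliminated.
Round 3: A 16, D 12, E 18. D eliminated.
Round 4: A 28, E 18. A has a majority (≥24).

A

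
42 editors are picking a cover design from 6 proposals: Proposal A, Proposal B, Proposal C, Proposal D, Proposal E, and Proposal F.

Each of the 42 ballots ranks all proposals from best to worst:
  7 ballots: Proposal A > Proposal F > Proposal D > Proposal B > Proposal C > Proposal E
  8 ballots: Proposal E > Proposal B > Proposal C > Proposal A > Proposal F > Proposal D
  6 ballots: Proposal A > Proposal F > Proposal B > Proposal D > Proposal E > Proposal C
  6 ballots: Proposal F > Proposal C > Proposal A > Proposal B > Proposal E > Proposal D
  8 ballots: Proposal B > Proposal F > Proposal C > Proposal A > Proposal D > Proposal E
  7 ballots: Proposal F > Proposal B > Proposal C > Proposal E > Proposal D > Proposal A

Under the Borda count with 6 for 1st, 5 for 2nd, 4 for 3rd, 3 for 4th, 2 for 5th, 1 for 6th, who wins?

Proposal F

Proposal A: 7×6 + 8×3 + 6×6 + 6×4 + 8×3 + 7×1 = 157
Proposal B: 7×3 + 8×5 + 6×4 + 6×3 + 8×6 + 7×5 = 186
Proposal C: 7×2 + 8×4 + 6×1 + 6×5 + 8×4 + 7×4 = 142
Proposal D: 7×4 + 8×1 + 6×3 + 6×1 + 8×2 + 7×2 = 90
Proposal E: 7×1 + 8×6 + 6×2 + 6×2 + 8×1 + 7×3 = 108
Proposal F: 7×5 + 8×2 + 6×5 + 6×6 + 8×5 + 7×6 = 199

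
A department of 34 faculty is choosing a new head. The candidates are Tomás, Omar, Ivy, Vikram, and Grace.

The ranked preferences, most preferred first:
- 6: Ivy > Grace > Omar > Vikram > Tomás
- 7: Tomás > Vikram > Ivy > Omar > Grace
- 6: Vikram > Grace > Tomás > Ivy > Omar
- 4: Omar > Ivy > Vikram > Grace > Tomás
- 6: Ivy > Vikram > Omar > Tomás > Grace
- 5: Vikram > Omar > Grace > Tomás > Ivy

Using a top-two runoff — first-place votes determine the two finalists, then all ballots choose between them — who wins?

Round 1 first-place votes: Tomás 7, Omar 4, Ivy 12, Vikram 11, Grace 0. Ivy and Vikram advance.
Runoff: Ivy is ranked above Vikram on 16 ballots, Vikram above Ivy on 18.

Vikram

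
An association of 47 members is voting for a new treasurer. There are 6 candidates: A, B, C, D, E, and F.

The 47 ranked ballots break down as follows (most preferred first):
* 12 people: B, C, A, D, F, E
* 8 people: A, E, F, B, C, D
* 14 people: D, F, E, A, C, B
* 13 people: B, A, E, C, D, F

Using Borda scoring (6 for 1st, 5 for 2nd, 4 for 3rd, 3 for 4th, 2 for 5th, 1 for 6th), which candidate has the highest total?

A

A: 12×4 + 8×6 + 14×3 + 13×5 = 203
B: 12×6 + 8×3 + 14×1 + 13×6 = 188
C: 12×5 + 8×2 + 14×2 + 13×3 = 143
D: 12×3 + 8×1 + 14×6 + 13×2 = 154
E: 12×1 + 8×5 + 14×4 + 13×4 = 160
F: 12×2 + 8×4 + 14×5 + 13×1 = 139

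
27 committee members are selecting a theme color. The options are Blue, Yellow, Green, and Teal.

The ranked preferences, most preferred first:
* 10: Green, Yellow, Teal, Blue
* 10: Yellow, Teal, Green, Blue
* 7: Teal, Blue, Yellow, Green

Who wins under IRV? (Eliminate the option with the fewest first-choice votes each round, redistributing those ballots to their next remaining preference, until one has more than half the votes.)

Yellow

Round 1: Blue 0, Yellow 10, Green 10, Teal 7. Blue eliminated.
Round 2: Yellow 10, Green 10, Teal 7. Teal eliminated.
Round 3: Yellow 17, Green 10. Yellow has a majority (≥14).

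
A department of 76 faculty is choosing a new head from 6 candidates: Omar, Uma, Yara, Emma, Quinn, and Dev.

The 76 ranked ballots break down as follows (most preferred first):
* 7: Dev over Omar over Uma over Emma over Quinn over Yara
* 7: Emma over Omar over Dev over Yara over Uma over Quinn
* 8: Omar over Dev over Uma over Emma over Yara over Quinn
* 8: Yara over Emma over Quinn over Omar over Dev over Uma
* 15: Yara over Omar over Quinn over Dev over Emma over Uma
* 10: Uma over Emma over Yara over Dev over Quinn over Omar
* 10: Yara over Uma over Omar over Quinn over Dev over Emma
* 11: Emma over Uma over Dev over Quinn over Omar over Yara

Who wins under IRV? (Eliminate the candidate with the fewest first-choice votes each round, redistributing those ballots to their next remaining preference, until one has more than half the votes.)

Round 1: Omar 8, Uma 10, Yara 33, Emma 18, Quinn 0, Dev 7. Quinn eliminated.
Round 2: Omar 8, Uma 10, Yara 33, Emma 18, Dev 7. Dev eliminated.
Round 3: Omar 15, Uma 10, Yara 33, Emma 18. Uma eliminated.
Round 4: Omar 15, Yara 33, Emma 28. Omar eliminated.
Round 5: Yara 33, Emma 43. Emma has a majority (≥39).

Emma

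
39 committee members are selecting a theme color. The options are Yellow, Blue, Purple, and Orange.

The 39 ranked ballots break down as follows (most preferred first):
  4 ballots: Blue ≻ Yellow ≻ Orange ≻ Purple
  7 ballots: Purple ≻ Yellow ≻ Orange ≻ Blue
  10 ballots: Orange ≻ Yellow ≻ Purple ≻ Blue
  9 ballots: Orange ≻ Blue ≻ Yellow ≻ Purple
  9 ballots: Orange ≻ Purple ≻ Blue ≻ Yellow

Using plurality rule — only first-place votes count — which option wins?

First-place votes: Yellow 0, Blue 4, Purple 7, Orange 28.

Orange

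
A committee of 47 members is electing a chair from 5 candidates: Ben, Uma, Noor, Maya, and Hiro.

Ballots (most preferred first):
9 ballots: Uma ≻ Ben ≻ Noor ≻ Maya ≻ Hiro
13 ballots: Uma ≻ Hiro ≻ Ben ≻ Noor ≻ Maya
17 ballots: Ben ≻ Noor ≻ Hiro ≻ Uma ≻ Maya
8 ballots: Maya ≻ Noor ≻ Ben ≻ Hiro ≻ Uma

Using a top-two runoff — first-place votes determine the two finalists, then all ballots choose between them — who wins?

Round 1 first-place votes: Ben 17, Uma 22, Noor 0, Maya 8, Hiro 0. Uma and Ben advance.
Runoff: Uma is ranked above Ben on 22 ballots, Ben above Uma on 25.

Ben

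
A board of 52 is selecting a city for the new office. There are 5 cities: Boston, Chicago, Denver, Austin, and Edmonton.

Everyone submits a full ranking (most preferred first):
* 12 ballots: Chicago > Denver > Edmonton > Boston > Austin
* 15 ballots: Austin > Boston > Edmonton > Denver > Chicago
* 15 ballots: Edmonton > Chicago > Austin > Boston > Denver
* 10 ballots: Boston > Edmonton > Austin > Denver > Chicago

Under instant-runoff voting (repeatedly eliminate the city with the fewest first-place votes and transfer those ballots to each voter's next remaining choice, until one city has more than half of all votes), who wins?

Round 1: Boston 10, Chicago 12, Denver 0, Austin 15, Edmonton 15. Denver eliminated.
Round 2: Boston 10, Chicago 12, Austin 15, Edmonton 15. Boston eliminated.
Round 3: Chicago 12, Austin 15, Edmonton 25. Chicago eliminated.
Round 4: Austin 15, Edmonton 37. Edmonton has a majority (≥27).

Edmonton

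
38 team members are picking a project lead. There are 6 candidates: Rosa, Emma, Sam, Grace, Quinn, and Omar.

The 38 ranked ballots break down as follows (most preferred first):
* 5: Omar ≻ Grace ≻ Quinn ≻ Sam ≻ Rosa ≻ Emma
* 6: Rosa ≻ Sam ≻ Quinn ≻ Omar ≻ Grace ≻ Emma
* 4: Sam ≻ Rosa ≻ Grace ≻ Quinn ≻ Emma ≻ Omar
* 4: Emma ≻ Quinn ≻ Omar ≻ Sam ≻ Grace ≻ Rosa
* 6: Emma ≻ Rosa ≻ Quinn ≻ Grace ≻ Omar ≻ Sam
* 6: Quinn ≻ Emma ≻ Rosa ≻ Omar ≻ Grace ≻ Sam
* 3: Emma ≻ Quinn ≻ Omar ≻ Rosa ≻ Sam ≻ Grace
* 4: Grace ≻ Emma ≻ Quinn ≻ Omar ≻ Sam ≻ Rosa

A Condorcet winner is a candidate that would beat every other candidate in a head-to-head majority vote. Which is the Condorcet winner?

Quinn

Quinn vs Rosa: 22–16
Quinn vs Emma: 21–17
Quinn vs Sam: 28–10
Quinn vs Grace: 25–13
Quinn vs Omar: 33–5
Quinn beats every other candidate.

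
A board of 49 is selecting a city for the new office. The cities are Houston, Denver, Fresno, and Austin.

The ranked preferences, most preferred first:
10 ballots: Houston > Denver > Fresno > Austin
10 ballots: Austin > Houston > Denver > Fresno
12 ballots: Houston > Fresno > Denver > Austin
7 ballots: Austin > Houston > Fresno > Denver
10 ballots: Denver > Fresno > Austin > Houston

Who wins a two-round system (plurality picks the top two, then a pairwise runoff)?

Austin

Round 1 first-place votes: Houston 22, Denver 10, Fresno 0, Austin 17. Houston and Austin advance.
Runoff: Houston is ranked above Austin on 22 ballots, Austin above Houston on 27.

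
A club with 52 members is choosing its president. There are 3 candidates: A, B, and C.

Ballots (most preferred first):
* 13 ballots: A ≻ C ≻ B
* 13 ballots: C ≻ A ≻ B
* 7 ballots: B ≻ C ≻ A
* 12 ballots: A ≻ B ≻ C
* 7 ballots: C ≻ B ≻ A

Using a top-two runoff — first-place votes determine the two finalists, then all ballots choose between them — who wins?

C

Round 1 first-place votes: A 25, B 7, C 20. A and C advance.
Runoff: A is ranked above C on 25 ballots, C above A on 27.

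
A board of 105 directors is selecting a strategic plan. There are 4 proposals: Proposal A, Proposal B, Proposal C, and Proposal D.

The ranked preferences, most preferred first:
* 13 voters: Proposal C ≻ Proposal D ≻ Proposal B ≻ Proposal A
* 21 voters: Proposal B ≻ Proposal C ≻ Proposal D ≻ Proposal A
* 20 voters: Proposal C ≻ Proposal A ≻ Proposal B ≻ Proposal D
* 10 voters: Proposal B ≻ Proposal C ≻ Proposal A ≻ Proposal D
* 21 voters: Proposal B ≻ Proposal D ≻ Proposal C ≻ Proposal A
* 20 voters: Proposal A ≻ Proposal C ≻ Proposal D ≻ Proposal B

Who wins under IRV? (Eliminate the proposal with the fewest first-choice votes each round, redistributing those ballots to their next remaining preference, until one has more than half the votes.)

Proposal C

Round 1: Proposal A 20, Proposal B 52, Proposal C 33, Proposal D 0. Proposal D eliminated.
Round 2: Proposal A 20, Proposal B 52, Proposal C 33. Proposal A eliminated.
Round 3: Proposal B 52, Proposal C 53. Proposal C has a majority (≥53).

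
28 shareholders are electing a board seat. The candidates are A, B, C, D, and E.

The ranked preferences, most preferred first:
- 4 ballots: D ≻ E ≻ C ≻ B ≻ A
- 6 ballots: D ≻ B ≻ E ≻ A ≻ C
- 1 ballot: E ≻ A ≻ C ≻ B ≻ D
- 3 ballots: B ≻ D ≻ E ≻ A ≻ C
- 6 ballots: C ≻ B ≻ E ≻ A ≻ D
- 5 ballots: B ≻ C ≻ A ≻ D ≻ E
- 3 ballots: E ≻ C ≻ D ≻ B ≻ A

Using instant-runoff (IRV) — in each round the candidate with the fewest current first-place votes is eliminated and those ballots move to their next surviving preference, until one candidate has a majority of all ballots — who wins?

C

Round 1: A 0, B 8, C 6, D 10, E 4. A eliminated.
Round 2: B 8, C 6, D 10, E 4. E eliminated.
Round 3: B 8, C 10, D 10. B eliminated.
Round 4: C 15, D 13. C has a majority (≥15).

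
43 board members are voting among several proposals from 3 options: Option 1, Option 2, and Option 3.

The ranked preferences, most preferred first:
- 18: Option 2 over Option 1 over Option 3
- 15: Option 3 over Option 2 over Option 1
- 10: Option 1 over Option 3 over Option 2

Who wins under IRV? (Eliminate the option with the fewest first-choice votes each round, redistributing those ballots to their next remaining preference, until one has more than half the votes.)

Round 1: Option 1 10, Option 2 18, Option 3 15. Option 1 eliminated.
Round 2: Option 2 18, Option 3 25. Option 3 has a majority (≥22).

Option 3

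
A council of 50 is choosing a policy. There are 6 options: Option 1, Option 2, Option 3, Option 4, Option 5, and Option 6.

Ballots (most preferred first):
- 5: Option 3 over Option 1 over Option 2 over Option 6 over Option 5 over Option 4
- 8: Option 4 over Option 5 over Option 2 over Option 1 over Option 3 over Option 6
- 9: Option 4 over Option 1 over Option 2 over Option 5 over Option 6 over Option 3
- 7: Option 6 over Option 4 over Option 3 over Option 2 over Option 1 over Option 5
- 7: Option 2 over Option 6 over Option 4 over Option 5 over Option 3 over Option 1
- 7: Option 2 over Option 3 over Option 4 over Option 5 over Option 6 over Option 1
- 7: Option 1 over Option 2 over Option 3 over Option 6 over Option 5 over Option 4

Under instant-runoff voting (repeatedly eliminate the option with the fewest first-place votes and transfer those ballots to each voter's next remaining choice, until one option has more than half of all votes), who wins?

Option 2

Round 1: Option 1 7, Option 2 14, Option 3 5, Option 4 17, Option 5 0, Option 6 7. Option 5 eliminated.
Round 2: Option 1 7, Option 2 14, Option 3 5, Option 4 17, Option 6 7. Option 3 eliminated.
Round 3: Option 1 12, Option 2 14, Option 4 17, Option 6 7. Option 6 eliminated.
Round 4: Option 1 12, Option 2 14, Option 4 24. Option 1 eliminated.
Round 5: Option 2 26, Option 4 24. Option 2 has a majority (≥26).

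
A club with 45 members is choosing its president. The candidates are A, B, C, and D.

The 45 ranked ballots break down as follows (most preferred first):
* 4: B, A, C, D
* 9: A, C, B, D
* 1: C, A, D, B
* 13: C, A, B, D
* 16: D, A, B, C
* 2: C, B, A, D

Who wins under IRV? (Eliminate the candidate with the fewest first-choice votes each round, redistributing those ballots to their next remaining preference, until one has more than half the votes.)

C

Round 1: A 9, B 4, C 16, D 16. B eliminated.
Round 2: A 13, C 16, D 16. A eliminated.
Round 3: C 29, D 16. C has a majority (≥23).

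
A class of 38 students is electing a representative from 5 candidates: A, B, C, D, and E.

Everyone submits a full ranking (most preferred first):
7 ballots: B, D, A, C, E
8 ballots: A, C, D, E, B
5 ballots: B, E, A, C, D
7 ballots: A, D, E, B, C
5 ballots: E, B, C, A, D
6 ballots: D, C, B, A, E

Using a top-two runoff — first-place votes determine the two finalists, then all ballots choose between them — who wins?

Round 1 first-place votes: A 15, B 12, C 0, D 6, E 5. A and B advance.
Runoff: A is ranked above B on 15 ballots, B above A on 23.

B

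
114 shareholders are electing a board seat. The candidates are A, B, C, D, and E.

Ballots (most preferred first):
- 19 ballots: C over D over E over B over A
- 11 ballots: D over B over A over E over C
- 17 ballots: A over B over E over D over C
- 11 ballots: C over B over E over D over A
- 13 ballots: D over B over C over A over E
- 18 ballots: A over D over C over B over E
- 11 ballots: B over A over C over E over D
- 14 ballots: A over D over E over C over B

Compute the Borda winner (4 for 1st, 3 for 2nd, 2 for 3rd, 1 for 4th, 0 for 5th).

D

A: 19×0 + 11×2 + 17×4 + 11×0 + 13×1 + 18×4 + 11×3 + 14×4 = 264
B: 19×1 + 11×3 + 17×3 + 11×3 + 13×3 + 18×1 + 11×4 + 14×0 = 237
C: 19×4 + 11×0 + 17×0 + 11×4 + 13×2 + 18×2 + 11×2 + 14×1 = 218
D: 19×3 + 11×4 + 17×1 + 11×1 + 13×4 + 18×3 + 11×0 + 14×3 = 277
E: 19×2 + 11×1 + 17×2 + 11×2 + 13×0 + 18×0 + 11×1 + 14×2 = 144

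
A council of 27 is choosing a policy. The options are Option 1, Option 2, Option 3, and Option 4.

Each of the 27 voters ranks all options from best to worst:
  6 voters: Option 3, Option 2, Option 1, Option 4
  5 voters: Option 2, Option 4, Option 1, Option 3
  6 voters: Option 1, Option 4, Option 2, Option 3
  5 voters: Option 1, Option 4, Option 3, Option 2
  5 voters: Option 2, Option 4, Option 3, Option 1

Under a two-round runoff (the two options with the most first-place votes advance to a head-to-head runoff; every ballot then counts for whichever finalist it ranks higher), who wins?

Option 2

Round 1 first-place votes: Option 1 11, Option 2 10, Option 3 6, Option 4 0. Option 1 and Option 2 advance.
Runoff: Option 1 is ranked above Option 2 on 11 ballots, Option 2 above Option 1 on 16.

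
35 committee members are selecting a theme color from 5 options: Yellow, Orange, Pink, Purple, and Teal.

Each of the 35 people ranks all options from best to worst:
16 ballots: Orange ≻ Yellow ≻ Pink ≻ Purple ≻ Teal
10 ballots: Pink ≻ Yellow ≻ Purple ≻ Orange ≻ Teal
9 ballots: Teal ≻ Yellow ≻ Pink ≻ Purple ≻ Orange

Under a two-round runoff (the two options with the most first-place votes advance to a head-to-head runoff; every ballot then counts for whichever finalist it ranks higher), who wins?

Round 1 first-place votes: Yellow 0, Orange 16, Pink 10, Purple 0, Teal 9. Orange and Pink advance.
Runoff: Orange is ranked above Pink on 16 ballots, Pink above Orange on 19.

Pink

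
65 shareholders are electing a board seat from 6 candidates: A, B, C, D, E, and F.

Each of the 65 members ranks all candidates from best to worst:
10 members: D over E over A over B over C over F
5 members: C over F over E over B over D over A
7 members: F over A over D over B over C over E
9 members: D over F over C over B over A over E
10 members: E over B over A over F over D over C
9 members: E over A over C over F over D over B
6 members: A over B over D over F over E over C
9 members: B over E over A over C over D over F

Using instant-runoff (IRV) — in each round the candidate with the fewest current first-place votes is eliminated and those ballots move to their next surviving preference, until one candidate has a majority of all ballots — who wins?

E

Round 1: A 6, B 9, C 5, D 19, E 19, F 7. C eliminated.
Round 2: A 6, B 9, D 19, E 19, F 12. A eliminated.
Round 3: B 15, D 19, E 19, F 12. F eliminated.
Round 4: B 15, D 26, E 24. B eliminated.
Round 5: D 32, E 33. E has a majority (≥33).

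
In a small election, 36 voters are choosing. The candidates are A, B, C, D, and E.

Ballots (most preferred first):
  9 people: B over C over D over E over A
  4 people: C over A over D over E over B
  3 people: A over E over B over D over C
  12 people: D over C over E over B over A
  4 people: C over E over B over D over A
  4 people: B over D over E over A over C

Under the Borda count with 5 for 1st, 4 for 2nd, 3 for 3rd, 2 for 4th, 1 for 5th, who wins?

C

A: 9×1 + 4×4 + 3×5 + 12×1 + 4×1 + 4×2 = 64
B: 9×5 + 4×1 + 3×3 + 12×2 + 4×3 + 4×5 = 114
C: 9×4 + 4×5 + 3×1 + 12×4 + 4×5 + 4×1 = 131
D: 9×3 + 4×3 + 3×2 + 12×5 + 4×2 + 4×4 = 129
E: 9×2 + 4×2 + 3×4 + 12×3 + 4×4 + 4×3 = 102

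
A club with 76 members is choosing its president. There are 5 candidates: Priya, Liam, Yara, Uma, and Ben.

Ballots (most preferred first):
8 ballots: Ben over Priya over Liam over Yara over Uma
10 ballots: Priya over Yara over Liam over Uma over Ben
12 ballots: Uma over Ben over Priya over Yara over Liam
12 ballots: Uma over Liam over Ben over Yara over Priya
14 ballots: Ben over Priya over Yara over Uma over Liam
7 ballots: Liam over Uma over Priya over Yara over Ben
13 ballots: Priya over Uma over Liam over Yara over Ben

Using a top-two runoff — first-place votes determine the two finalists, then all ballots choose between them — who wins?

Round 1 first-place votes: Priya 23, Liam 7, Yara 0, Uma 24, Ben 22. Uma and Priya advance.
Runoff: Uma is ranked above Priya on 31 ballots, Priya above Uma on 45.

Priya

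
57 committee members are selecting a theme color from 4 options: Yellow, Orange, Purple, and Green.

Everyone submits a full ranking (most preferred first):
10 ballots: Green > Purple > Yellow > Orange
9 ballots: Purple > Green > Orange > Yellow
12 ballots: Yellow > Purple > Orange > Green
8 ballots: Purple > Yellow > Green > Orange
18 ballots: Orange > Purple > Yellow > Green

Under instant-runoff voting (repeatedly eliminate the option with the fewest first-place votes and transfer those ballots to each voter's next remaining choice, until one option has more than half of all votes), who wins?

Round 1: Yellow 12, Orange 18, Purple 17, Green 10. Green eliminated.
Round 2: Yellow 12, Orange 18, Purple 27. Yellow eliminated.
Round 3: Orange 18, Purple 39. Purple has a majority (≥29).

Purple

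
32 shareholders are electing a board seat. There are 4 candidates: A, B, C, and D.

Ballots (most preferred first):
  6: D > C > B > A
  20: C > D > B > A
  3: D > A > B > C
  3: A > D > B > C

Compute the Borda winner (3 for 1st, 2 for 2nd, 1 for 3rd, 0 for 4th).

A: 6×0 + 20×0 + 3×2 + 3×3 = 15
B: 6×1 + 20×1 + 3×1 + 3×1 = 32
C: 6×2 + 20×3 + 3×0 + 3×0 = 72
D: 6×3 + 20×2 + 3×3 + 3×2 = 73

D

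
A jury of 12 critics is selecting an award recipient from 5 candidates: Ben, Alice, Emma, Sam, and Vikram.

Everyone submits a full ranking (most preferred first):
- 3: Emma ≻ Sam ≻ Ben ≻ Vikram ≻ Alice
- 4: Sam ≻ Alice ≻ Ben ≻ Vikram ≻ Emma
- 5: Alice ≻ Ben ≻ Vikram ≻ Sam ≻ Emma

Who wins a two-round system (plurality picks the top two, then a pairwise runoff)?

Sam

Round 1 first-place votes: Ben 0, Alice 5, Emma 3, Sam 4, Vikram 0. Alice and Sam advance.
Runoff: Alice is ranked above Sam on 5 ballots, Sam above Alice on 7.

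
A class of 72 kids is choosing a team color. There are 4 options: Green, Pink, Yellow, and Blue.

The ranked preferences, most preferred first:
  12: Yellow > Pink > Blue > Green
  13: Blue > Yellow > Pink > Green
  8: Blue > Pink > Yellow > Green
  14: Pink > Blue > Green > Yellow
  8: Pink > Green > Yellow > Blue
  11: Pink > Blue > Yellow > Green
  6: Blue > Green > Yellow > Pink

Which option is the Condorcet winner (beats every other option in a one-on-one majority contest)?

Pink

Pink vs Green: 66–6
Pink vs Yellow: 41–31
Pink vs Blue: 45–27
Pink beats every other option.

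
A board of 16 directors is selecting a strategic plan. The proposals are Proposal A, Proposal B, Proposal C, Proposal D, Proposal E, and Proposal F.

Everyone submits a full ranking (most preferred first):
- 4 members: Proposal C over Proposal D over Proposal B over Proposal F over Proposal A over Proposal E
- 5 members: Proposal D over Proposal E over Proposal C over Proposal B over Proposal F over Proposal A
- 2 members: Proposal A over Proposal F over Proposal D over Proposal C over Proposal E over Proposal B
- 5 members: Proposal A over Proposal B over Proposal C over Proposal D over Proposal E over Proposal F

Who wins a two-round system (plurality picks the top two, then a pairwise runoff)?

Proposal D

Round 1 first-place votes: Proposal A 7, Proposal B 0, Proposal C 4, Proposal D 5, Proposal E 0, Proposal F 0. Proposal A and Proposal D advance.
Runoff: Proposal A is ranked above Proposal D on 7 ballots, Proposal D above Proposal A on 9.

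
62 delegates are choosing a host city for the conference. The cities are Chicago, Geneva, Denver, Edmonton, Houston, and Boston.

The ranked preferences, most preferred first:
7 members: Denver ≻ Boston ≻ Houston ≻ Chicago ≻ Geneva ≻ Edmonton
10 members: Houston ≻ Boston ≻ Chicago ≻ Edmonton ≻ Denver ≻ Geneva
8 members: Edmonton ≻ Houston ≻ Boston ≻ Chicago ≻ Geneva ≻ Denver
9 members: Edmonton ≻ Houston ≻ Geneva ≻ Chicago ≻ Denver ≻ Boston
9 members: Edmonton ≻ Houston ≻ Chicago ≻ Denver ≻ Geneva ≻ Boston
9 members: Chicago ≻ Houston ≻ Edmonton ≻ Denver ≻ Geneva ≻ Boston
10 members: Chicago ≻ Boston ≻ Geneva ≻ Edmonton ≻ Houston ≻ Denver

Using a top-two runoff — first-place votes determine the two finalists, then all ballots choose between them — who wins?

Chicago

Round 1 first-place votes: Chicago 19, Geneva 0, Denver 7, Edmonton 26, Houston 10, Boston 0. Edmonton and Chicago advance.
Runoff: Edmonton is ranked above Chicago on 26 ballots, Chicago above Edmonton on 36.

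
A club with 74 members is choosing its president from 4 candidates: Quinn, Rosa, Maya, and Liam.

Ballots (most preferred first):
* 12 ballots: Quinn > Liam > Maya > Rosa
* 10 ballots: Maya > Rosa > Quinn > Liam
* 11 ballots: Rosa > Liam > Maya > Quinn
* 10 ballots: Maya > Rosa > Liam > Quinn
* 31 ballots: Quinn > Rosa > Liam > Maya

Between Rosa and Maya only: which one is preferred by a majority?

Rosa is ranked above Maya on 42 ballots; Maya above Rosa on 32.

Rosa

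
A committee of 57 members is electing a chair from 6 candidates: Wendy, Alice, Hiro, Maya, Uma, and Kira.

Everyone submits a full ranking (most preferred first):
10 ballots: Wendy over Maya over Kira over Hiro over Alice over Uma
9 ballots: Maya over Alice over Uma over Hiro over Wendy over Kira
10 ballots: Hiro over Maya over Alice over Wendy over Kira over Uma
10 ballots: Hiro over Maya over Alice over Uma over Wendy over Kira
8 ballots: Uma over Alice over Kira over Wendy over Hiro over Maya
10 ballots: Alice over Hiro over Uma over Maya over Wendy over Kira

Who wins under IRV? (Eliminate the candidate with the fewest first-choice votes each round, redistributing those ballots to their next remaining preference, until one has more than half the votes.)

Hiro

Round 1: Wendy 10, Alice 10, Hiro 20, Maya 9, Uma 8, Kira 0. Kira eliminated.
Round 2: Wendy 10, Alice 10, Hiro 20, Maya 9, Uma 8. Uma eliminated.
Round 3: Wendy 10, Alice 18, Hiro 20, Maya 9. Maya eliminated.
Round 4: Wendy 10, Alice 27, Hiro 20. Wendy eliminated.
Round 5: Alice 27, Hiro 30. Hiro has a majority (≥29).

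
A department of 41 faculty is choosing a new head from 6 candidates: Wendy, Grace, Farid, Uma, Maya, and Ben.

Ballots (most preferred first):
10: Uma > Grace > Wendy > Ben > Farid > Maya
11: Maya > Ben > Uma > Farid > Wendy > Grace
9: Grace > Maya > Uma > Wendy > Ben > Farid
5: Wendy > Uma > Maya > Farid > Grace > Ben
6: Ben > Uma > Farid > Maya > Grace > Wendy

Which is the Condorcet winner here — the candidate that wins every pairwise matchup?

Uma vs Wendy: 36–5
Uma vs Grace: 32–9
Uma vs Farid: 41–0
Uma vs Maya: 21–20
Uma vs Ben: 24–17
Uma beats every other candidate.

Uma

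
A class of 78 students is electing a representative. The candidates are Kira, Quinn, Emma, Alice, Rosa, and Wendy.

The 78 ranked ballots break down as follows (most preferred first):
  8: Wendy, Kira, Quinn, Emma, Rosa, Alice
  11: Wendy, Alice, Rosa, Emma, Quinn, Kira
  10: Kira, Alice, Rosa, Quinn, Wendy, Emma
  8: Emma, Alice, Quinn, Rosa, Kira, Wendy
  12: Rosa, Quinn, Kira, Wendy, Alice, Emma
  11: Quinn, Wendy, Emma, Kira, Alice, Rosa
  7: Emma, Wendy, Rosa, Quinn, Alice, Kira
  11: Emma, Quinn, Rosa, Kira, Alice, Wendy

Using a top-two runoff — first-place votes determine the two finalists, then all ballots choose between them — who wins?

Wendy

Round 1 first-place votes: Kira 10, Quinn 11, Emma 26, Alice 0, Rosa 12, Wendy 19. Emma and Wendy advance.
Runoff: Emma is ranked above Wendy on 26 ballots, Wendy above Emma on 52.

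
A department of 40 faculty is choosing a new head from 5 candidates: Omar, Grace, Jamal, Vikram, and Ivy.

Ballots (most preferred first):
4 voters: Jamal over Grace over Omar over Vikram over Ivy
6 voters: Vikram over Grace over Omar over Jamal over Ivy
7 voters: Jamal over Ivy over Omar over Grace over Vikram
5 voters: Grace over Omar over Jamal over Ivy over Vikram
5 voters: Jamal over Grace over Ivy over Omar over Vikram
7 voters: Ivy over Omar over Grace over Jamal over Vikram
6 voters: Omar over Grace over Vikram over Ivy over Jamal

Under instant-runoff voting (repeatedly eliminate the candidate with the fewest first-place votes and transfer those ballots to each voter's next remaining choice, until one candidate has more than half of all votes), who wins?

Round 1: Omar 6, Grace 5, Jamal 16, Vikram 6, Ivy 7. Grace eliminated.
Round 2: Omar 11, Jamal 16, Vikram 6, Ivy 7. Vikram eliminated.
Round 3: Omar 17, Jamal 16, Ivy 7. Ivy eliminated.
Round 4: Omar 24, Jamal 16. Omar has a majority (≥21).

Omar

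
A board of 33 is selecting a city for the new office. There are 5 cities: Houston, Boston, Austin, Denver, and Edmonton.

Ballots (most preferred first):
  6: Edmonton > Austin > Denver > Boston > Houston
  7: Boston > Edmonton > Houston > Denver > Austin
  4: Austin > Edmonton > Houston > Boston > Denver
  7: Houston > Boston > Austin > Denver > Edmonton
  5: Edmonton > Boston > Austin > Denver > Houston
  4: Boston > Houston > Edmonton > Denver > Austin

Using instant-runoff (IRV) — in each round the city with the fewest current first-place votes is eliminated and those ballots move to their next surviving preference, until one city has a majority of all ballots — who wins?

Boston

Round 1: Houston 7, Boston 11, Austin 4, Denver 0, Edmonton 11. Denver eliminated.
Round 2: Houston 7, Boston 11, Austin 4, Edmonton 11. Austin eliminated.
Round 3: Houston 7, Boston 11, Edmonton 15. Houston eliminated.
Round 4: Boston 18, Edmonton 15. Boston has a majority (≥17).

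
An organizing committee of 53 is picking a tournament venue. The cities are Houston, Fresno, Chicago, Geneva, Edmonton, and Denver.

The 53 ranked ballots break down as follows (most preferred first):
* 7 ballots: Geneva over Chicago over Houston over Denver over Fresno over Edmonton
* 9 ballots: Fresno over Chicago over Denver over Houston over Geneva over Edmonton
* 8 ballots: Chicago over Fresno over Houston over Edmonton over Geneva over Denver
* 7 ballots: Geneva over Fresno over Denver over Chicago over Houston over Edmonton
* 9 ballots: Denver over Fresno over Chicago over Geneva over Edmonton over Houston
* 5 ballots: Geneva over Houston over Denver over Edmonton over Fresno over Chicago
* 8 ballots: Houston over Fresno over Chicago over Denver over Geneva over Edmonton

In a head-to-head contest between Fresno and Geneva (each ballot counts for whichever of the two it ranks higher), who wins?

Fresno is ranked above Geneva on 34 ballots; Geneva above Fresno on 19.

Fresno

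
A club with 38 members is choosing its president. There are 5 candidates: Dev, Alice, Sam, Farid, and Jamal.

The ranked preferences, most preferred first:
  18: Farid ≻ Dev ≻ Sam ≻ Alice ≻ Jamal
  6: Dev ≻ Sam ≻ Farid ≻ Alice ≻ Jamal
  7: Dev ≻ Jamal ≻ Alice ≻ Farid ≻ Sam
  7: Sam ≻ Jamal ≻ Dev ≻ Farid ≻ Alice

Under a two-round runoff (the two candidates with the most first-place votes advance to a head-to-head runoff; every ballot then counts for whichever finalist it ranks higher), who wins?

Round 1 first-place votes: Dev 13, Alice 0, Sam 7, Farid 18, Jamal 0. Farid and Dev advance.
Runoff: Farid is ranked above Dev on 18 ballots, Dev above Farid on 20.

Dev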